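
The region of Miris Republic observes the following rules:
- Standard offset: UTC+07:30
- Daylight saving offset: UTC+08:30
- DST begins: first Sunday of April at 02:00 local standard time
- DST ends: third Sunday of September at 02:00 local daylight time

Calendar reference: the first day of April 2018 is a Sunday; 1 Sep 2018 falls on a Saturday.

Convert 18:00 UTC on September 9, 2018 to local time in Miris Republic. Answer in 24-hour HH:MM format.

02:30

1 April 2018 is a Sunday, so the first Sunday is April 1.
1 September 2018 is a Saturday, so the first Sunday is September 2 and the third is September 16.
At the standard offset (UTC+07:30), 18:00 UTC + 7h30m = 01:30 Miris Republic standard time (rolling into the next day, 10 September 2018).
The standard-time date in Miris Republic, September 10, 2018, lies within the daylight-saving period (1 April – 16 September), so Miris Republic is on daylight time, UTC+08:30.
18:00 UTC + 8h30m = 02:30 local (rolling into the next day, 10 September 2018).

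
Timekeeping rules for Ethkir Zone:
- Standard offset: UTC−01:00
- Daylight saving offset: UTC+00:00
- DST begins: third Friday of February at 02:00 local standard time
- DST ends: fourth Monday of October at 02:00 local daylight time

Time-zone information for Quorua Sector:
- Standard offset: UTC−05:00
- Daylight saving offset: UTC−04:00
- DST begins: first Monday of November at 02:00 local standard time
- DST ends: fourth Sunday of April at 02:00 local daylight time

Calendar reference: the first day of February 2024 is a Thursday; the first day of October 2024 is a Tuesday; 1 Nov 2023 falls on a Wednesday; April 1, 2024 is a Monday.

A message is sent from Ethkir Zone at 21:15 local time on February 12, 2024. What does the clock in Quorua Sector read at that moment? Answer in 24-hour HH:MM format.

1 February 2024 is a Thursday, so the first Friday is February 2 and the third is February 16.
1 October 2024 is a Tuesday, so the first Monday is October 7 and the fourth is October 28.
February 12, 2024 does not fall between 16 February and 28 October, so daylight saving is not in effect and Ethkir Zone is at UTC−01:00.
21:15 Ethkir Zone + 1h = 22:15 UTC.
1 November 2023 is a Wednesday, so the first Monday is November 6.
1 April 2024 is a Monday, so the first Sunday is April 7 and the fourth is April 28.
At the standard offset (UTC−05:00), 22:15 UTC − 5h = 17:15 Quorua Sector standard time.
The standard-time date in Quorua Sector, February 12, 2024, lies within the daylight-saving period (6 November 2023 – 28 April 2024), so Quorua Sector is on daylight time, UTC−04:00.
22:15 UTC − 4h = 18:15 Quorua Sector.

18:15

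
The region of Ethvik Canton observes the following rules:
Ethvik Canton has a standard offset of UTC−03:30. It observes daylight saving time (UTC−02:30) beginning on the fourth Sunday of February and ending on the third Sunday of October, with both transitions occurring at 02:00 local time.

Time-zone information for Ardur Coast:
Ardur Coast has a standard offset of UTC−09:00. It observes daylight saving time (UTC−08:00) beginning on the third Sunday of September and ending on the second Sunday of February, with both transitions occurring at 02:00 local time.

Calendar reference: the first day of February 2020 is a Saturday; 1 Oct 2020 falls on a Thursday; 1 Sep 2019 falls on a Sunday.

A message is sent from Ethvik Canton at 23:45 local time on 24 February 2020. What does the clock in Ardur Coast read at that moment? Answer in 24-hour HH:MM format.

1 February 2020 is a Saturday, so the first Sunday is February 2 and the fourth is February 23.
1 October 2020 is a Thursday, so the first Sunday is October 4 and the third is October 18.
Daylight saving runs 23 February – 18 October; 24 February 2020 is inside that window, so Ethvik Canton is at UTC−02:30.
23:45 Ethvik Canton + 2h30m = 02:15 UTC (rolling into the next day, 25 February 2020).
1 September 2019 is a Sunday, so the first Sunday is September 1 and the third is September 15.
1 February 2020 is a Saturday, so the first Sunday is February 2 and the second is February 9.
At the standard offset (UTC−09:00), 02:15 UTC − 9h = 17:15 Ardur Coast standard time (rolling into the previous day, 24 February 2020).
Daylight saving runs 15 September 2019 – 9 February 2020; the standard-time date in Ardur Coast, 24 February 2020, is outside that window, so Ardur Coast is on standard time at UTC−09:00.
02:15 UTC − 9h = 17:15 Ardur Coast (rolling into the previous day, 24 February 2020).

17:15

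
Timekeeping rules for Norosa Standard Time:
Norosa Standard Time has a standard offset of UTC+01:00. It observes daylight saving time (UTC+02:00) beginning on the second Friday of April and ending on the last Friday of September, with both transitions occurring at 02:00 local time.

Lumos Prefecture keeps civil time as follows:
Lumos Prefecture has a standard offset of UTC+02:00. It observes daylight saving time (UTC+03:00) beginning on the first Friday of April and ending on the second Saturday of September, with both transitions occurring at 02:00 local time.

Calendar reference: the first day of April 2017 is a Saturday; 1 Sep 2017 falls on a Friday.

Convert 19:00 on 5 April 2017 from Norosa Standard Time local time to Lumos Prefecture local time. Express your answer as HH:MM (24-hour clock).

1 April 2017 is a Saturday, so the first Friday is April 7 and the second is April 14.
1 September 2017 is a Friday, so Fridays fall on 1, 8, 15, 22, 29; the last is September 29.
5 April 2017 is outside the daylight-saving period (14 April – 29 September), so Norosa Standard Time is on standard time, UTC+01:00.
19:00 Norosa Standard Time − 1h = 18:00 UTC.
1 April 2017 is a Saturday, so the first Friday is April 7.
1 September 2017 is a Friday, so the first Saturday is September 2 and the second is September 9.
At the standard offset (UTC+02:00), 18:00 UTC + 2h = 20:00 Lumos Prefecture standard time.
The standard-time date in Lumos Prefecture, 5 April 2017, is outside the daylight-saving period (7 April – 9 September), so Lumos Prefecture is on standard time, UTC+02:00.
18:00 UTC + 2h = 20:00 Lumos Prefecture.

20:00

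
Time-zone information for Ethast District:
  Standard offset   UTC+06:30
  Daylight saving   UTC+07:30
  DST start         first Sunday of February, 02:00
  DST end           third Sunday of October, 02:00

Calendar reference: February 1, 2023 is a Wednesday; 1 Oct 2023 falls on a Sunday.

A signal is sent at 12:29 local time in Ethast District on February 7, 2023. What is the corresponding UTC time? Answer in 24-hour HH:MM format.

04:59

1 February 2023 is a Wednesday, so the first Sunday is February 5.
1 October 2023 is a Sunday, so the first Sunday is October 1 and the third is October 15.
February 7, 2023 falls between 5 February and 15 October, so daylight saving is in effect and Ethast District is at UTC+07:30.
12:29 local − 7h30m = 04:59 UTC.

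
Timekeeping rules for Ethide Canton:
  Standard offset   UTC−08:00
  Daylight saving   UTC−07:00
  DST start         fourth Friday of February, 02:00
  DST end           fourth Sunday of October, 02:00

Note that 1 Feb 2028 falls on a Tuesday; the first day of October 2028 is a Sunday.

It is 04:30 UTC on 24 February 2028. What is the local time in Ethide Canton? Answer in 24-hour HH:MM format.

20:30

1 February 2028 is a Tuesday, so the first Friday is February 4 and the fourth is February 25.
1 October 2028 is a Sunday, so the first Sunday is October 1 and the fourth is October 22.
At the standard offset (UTC−08:00), 04:30 UTC − 8h = 20:30 Ethide Canton standard time (rolling into the previous day, 23 February 2028).
The standard-time date in Ethide Canton, 23 February 2028, does not fall between 25 February and 22 October, so daylight saving is not in effect and Ethide Canton is at UTC−08:00.
04:30 UTC − 8h = 20:30 local (rolling into the previous day, 23 February 2028).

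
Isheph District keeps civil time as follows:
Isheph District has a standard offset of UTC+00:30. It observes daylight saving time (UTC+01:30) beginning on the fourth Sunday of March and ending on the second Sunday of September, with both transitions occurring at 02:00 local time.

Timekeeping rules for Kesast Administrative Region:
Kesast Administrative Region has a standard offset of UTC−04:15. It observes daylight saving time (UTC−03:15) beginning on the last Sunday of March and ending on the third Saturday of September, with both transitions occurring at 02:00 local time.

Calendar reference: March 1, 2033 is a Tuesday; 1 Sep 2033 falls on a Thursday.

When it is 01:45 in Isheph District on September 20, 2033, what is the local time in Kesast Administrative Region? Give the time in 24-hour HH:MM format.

21:00

1 March 2033 is a Tuesday, so the first Sunday is March 6 and the fourth is March 27.
1 September 2033 is a Thursday, so the first Sunday is September 4 and the second is September 11.
September 20, 2033 does not fall between 27 March and 11 September, so daylight saving is not in effect and Isheph District is at UTC+00:30.
01:45 Isheph District − 0h30m = 01:15 UTC.
1 March 2033 is a Tuesday, so Sundays fall on 6, 13, 20, 27; the last is March 27.
1 September 2033 is a Thursday, so the first Saturday is September 3 and the third is September 17.
At the standard offset (UTC−04:15), 01:15 UTC − 4h15m = 21:00 Kesast Administrative Region standard time (rolling into the previous day, 19 September 2033).
The standard-time date in Kesast Administrative Region, September 19, 2033, is outside the daylight-saving period (27 March – 17 September), so Kesast Administrative Region is on standard time, UTC−04:15.
01:15 UTC − 4h15m = 21:00 Kesast Administrative Region (rolling into the previous day, 19 September 2033).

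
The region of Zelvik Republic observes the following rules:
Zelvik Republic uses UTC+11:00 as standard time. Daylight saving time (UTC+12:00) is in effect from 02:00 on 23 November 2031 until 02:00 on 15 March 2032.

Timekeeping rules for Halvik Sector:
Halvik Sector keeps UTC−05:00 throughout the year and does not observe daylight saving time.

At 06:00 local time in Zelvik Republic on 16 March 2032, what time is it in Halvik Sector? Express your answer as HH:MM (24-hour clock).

16 March 2032 does not fall between 23 November 2031 and 15 March 2032, so daylight saving is not in effect and Zelvik Republic is at UTC+11:00.
06:00 Zelvik Republic − 11h = 19:00 UTC (rolling into the previous day, 15 March 2032).
Halvik Sector stays on UTC−05:00 all year.
19:00 UTC − 5h = 14:00 Halvik Sector.

14:00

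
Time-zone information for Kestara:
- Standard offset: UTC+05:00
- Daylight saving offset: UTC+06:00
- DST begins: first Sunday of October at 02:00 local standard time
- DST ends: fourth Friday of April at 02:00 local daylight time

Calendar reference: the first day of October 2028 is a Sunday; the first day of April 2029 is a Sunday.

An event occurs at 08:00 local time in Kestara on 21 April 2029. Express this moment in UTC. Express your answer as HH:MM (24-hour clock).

02:00

1 October 2028 is a Sunday, so the first Sunday is October 1.
1 April 2029 is a Sunday, so the first Friday is April 6 and the fourth is April 27.
21 April 2029 lies within the daylight-saving period (1 October 2028 – 27 April 2029), so Kestara is on daylight time, UTC+06:00.
08:00 local − 6h = 02:00 UTC.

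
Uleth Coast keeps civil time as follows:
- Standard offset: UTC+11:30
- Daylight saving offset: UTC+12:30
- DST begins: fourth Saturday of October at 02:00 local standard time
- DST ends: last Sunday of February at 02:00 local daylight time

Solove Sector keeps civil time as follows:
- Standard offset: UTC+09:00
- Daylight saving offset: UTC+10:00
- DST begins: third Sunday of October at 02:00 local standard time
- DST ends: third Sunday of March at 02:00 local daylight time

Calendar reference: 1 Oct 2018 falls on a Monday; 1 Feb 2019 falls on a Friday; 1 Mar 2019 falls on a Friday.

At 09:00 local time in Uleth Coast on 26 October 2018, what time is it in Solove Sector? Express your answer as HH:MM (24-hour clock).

1 October 2018 is a Monday, so the first Saturday is October 6 and the fourth is October 27.
1 February 2019 is a Friday, so Sundays fall on 3, 10, 17, 24; the last is February 24.
Daylight saving runs 27 October 2018 – 24 February 2019; 26 October 2018 is outside that window, so Uleth Coast is on standard time at UTC+11:30.
09:00 Uleth Coast − 11h30m = 21:30 UTC (rolling into the previous day, 25 October 2018).
1 October 2018 is a Monday, so the first Sunday is October 7 and the third is October 21.
1 March 2019 is a Friday, so the first Sunday is March 3 and the third is March 17.
At the standard offset (UTC+09:00), 21:30 UTC + 9h = 06:30 Solove Sector standard time (rolling into the next day, 26 October 2018).
Daylight saving runs 21 October 2018 – 17 March 2019; the standard-time date in Solove Sector, 26 October 2018, is inside that window, so Solove Sector is at UTC+10:00.
21:30 UTC + 10h = 07:30 Solove Sector (rolling into the next day, 26 October 2018).

07:30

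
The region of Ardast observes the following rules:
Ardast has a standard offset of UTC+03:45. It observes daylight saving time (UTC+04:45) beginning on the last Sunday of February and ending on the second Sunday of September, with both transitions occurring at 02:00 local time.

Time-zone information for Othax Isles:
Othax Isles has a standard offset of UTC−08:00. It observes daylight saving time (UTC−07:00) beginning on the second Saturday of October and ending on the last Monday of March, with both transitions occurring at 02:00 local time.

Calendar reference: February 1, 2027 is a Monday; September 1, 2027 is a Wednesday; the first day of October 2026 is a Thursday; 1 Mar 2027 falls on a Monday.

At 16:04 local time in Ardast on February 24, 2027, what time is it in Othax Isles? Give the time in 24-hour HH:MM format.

05:19

1 February 2027 is a Monday, so Sundays fall on 7, 14, 21, 28; the last is February 28.
1 September 2027 is a Wednesday, so the first Sunday is September 5 and the second is September 12.
February 24, 2027 does not fall between 28 February and 12 September, so daylight saving is not in effect and Ardast is at UTC+03:45.
16:04 Ardast − 3h45m = 12:19 UTC.
1 October 2026 is a Thursday, so the first Saturday is October 3 and the second is October 10.
1 March 2027 is a Monday, so Mondays fall on 1, 8, 15, 22, 29; the last is March 29.
At the standard offset (UTC−08:00), 12:19 UTC − 8h = 04:19 Othax Isles standard time.
The standard-time date in Othax Isles, February 24, 2027, falls between 10 October 2026 and 29 March 2027, so daylight saving is in effect and Othax Isles is at UTC−07:00.
12:19 UTC − 7h = 05:19 Othax Isles.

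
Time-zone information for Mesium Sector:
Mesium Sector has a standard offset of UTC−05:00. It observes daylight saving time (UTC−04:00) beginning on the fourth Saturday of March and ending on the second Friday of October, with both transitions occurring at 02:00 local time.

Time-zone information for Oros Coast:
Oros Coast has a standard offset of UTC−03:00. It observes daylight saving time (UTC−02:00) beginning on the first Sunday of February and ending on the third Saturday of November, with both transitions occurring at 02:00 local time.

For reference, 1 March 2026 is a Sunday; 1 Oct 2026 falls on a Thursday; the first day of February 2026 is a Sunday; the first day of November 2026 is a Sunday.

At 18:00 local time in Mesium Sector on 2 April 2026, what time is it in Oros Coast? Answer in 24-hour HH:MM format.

1 March 2026 is a Sunday, so the first Saturday is March 7 and the fourth is March 28.
1 October 2026 is a Thursday, so the first Friday is October 2 and the second is October 9.
2 April 2026 lies within the daylight-saving period (28 March – 9 October), so Mesium Sector is on daylight time, UTC−04:00.
18:00 Mesium Sector + 4h = 22:00 UTC.
1 February 2026 is a Sunday, so the first Sunday is February 1.
1 November 2026 is a Sunday, so the first Saturday is November 7 and the third is November 21.
At the standard offset (UTC−03:00), 22:00 UTC − 3h = 19:00 Oros Coast standard time.
The standard-time date in Oros Coast, 2 April 2026, falls between 1 February and 21 November, so daylight saving is in effect and Oros Coast is at UTC−02:00.
22:00 UTC − 2h = 20:00 Oros Coast.

20:00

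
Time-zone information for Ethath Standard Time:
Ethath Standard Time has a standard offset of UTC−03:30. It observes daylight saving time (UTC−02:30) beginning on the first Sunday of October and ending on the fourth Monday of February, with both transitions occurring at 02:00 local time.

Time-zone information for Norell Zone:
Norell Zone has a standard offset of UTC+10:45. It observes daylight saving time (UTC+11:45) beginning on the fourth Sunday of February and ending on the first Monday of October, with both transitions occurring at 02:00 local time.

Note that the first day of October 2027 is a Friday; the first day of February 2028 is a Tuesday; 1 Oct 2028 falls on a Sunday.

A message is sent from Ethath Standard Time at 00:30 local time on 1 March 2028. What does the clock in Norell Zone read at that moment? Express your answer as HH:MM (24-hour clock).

1 October 2027 is a Friday, so the first Sunday is October 3.
1 February 2028 is a Tuesday, so the first Monday is February 7 and the fourth is February 28.
1 March 2028 does not fall between 3 October 2027 and 28 February 2028, so daylight saving is not in effect and Ethath Standard Time is at UTC−03:30.
00:30 Ethath Standard Time + 3h30m = 04:00 UTC.
1 February 2028 is a Tuesday, so the first Sunday is February 6 and the fourth is February 27.
1 October 2028 is a Sunday, so the first Monday is October 2.
At the standard offset (UTC+10:45), 04:00 UTC + 10h45m = 14:45 Norell Zone standard time.
Daylight saving runs 27 February – 2 October; the standard-time date in Norell Zone, 1 March 2028, is inside that window, so Norell Zone is at UTC+11:45.
04:00 UTC + 11h45m = 15:45 Norell Zone.

15:45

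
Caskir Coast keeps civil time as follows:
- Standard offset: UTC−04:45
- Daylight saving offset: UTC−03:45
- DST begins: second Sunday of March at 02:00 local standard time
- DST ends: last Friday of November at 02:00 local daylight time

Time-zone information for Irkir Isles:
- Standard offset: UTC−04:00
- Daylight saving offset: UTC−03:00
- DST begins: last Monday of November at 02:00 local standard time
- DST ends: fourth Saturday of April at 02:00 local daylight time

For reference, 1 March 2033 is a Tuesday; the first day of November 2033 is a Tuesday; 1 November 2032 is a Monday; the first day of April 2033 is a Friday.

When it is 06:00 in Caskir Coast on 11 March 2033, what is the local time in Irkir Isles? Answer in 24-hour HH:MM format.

07:45

1 March 2033 is a Tuesday, so the first Sunday is March 6 and the second is March 13.
1 November 2033 is a Tuesday, so Fridays fall on 4, 11, 18, 25; the last is November 25.
11 March 2033 does not fall between 13 March and 25 November, so daylight saving is not in effect and Caskir Coast is at UTC−04:45.
06:00 Caskir Coast + 4h45m = 10:45 UTC.
1 November 2032 is a Monday, so Mondays fall on 1, 8, 15, 22, 29; the last is November 29.
1 April 2033 is a Friday, so the first Saturday is April 2 and the fourth is April 23.
At the standard offset (UTC−04:00), 10:45 UTC − 4h = 06:45 Irkir Isles standard time.
The standard-time date in Irkir Isles, 11 March 2033, lies within the daylight-saving period (29 November 2032 – 23 April 2033), so Irkir Isles is on daylight time, UTC−03:00.
10:45 UTC − 3h = 07:45 Irkir Isles.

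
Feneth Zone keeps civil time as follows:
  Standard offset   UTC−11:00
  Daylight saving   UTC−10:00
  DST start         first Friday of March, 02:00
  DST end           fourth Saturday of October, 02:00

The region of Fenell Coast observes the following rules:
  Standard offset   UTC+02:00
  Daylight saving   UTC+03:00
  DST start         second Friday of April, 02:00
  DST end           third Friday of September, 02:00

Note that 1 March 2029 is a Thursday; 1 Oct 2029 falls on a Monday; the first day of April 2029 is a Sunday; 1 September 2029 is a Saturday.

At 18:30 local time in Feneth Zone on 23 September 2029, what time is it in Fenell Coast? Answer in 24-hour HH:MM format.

1 March 2029 is a Thursday, so the first Friday is March 2.
1 October 2029 is a Monday, so the first Saturday is October 6 and the fourth is October 27.
23 September 2029 falls between 2 March and 27 October, so daylight saving is in effect and Feneth Zone is at UTC−10:00.
18:30 Feneth Zone + 10h = 04:30 UTC (rolling into the next day, 24 September 2029).
1 April 2029 is a Sunday, so the first Friday is April 6 and the second is April 13.
1 September 2029 is a Saturday, so the first Friday is September 7 and the third is September 21.
At the standard offset (UTC+02:00), 04:30 UTC + 2h = 06:30 Fenell Coast standard time.
The standard-time date in Fenell Coast, 24 September 2029, does not fall between 13 April and 21 September, so daylight saving is not in effect and Fenell Coast is at UTC+02:00.
04:30 UTC + 2h = 06:30 Fenell Coast.

06:30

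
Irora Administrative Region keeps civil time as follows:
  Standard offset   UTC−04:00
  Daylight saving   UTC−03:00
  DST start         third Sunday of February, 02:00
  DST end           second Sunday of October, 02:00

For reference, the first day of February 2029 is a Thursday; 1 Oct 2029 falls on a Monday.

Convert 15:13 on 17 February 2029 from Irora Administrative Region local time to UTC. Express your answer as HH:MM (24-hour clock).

1 February 2029 is a Thursday, so the first Sunday is February 4 and the third is February 18.
1 October 2029 is a Monday, so the first Sunday is October 7 and the second is October 14.
17 February 2029 does not fall between 18 February and 14 October, so daylight saving is not in effect and Irora Administrative Region is at UTC−04:00.
15:13 local + 4h = 19:13 UTC.

19:13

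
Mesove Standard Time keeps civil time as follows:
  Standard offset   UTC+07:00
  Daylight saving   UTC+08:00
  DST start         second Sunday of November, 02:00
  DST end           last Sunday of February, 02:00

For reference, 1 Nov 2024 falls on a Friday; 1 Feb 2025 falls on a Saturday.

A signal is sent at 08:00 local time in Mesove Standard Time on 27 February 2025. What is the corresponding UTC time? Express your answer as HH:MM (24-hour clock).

01:00

1 November 2024 is a Friday, so the first Sunday is November 3 and the second is November 10.
1 February 2025 is a Saturday, so Sundays fall on 2, 9, 16, 23; the last is February 23.
27 February 2025 is outside the daylight-saving period (10 November 2024 – 23 February 2025), so Mesove Standard Time is on standard time, UTC+07:00.
08:00 local − 7h = 01:00 UTC.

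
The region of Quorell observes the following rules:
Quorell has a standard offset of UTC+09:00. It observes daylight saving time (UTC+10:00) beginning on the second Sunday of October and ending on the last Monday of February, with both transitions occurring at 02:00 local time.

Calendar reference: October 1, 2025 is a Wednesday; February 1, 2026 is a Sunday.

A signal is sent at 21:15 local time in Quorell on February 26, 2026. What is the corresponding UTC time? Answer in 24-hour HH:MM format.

12:15

1 October 2025 is a Wednesday, so the first Sunday is October 5 and the second is October 12.
1 February 2026 is a Sunday, so Mondays fall on 2, 9, 16, 23; the last is February 23.
February 26, 2026 does not fall between 12 October 2025 and 23 February 2026, so daylight saving is not in effect and Quorell is at UTC+09:00.
21:15 local − 9h = 12:15 UTC.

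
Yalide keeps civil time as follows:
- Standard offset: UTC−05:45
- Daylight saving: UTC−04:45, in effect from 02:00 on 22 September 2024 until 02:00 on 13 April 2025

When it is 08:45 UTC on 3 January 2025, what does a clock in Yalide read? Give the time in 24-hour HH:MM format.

At the standard offset (UTC−05:45), 08:45 UTC − 5h45m = 03:00 Yalide standard time.
The standard-time date in Yalide, 3 January 2025, falls between 22 September 2024 and 13 April 2025, so daylight saving is in effect and Yalide is at UTC−04:45.
08:45 UTC − 4h45m = 04:00 local.

04:00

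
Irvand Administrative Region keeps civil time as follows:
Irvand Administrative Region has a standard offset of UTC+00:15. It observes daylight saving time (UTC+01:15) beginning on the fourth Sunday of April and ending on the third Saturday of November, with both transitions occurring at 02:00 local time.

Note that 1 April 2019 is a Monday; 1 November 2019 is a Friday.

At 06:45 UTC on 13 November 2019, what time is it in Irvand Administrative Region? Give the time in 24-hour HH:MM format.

1 April 2019 is a Monday, so the first Sunday is April 7 and the fourth is April 28.
1 November 2019 is a Friday, so the first Saturday is November 2 and the third is November 16.
At the standard offset (UTC+00:15), 06:45 UTC + 0h15m = 07:00 Irvand Administrative Region standard time.
The standard-time date in Irvand Administrative Region, 13 November 2019, lies within the daylight-saving period (28 April – 16 November), so Irvand Administrative Region is on daylight time, UTC+01:15.
06:45 UTC + 1h15m = 08:00 local.

08:00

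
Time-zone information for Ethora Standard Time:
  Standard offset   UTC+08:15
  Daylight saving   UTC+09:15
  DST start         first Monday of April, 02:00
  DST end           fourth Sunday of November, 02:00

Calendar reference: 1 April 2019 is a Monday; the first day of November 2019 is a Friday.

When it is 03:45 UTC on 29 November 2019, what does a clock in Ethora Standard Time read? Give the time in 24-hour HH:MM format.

12:00

1 April 2019 is a Monday, so the first Monday is April 1.
1 November 2019 is a Friday, so the first Sunday is November 3 and the fourth is November 24.
At the standard offset (UTC+08:15), 03:45 UTC + 8h15m = 12:00 Ethora Standard Time standard time.
The standard-time date in Ethora Standard Time, 29 November 2019, is outside the daylight-saving period (1 April – 24 November), so Ethora Standard Time is on standard time, UTC+08:15.
03:45 UTC + 8h15m = 12:00 local.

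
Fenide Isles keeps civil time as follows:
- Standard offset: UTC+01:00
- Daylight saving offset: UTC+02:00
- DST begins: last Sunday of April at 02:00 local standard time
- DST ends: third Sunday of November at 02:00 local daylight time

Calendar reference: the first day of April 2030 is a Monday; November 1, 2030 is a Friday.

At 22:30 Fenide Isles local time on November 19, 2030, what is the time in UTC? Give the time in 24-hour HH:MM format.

1 April 2030 is a Monday, so Sundays fall on 7, 14, 21, 28; the last is April 28.
1 November 2030 is a Friday, so the first Sunday is November 3 and the third is November 17.
November 19, 2030 does not fall between 28 April and 17 November, so daylight saving is not in effect and Fenide Isles is at UTC+01:00.
22:30 local − 1h = 21:30 UTC.

21:30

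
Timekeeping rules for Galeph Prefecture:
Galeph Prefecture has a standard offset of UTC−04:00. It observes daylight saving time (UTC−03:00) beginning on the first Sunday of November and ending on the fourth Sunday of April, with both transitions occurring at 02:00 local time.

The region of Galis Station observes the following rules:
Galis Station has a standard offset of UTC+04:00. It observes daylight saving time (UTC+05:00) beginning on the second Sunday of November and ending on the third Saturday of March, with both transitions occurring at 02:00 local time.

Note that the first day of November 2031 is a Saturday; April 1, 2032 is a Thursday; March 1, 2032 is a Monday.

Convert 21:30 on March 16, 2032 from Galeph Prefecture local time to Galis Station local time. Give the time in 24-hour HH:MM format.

1 November 2031 is a Saturday, so the first Sunday is November 2.
1 April 2032 is a Thursday, so the first Sunday is April 4 and the fourth is April 25.
March 16, 2032 lies within the daylight-saving period (2 November 2031 – 25 April 2032), so Galeph Prefecture is on daylight time, UTC−03:00.
21:30 Galeph Prefecture + 3h = 00:30 UTC (rolling into the next day, 17 March 2032).
1 November 2031 is a Saturday, so the first Sunday is November 2 and the second is November 9.
1 March 2032 is a Monday, so the first Saturday is March 6 and the third is March 20.
At the standard offset (UTC+04:00), 00:30 UTC + 4h = 04:30 Galis Station standard time.
Daylight saving runs 9 November 2031 – 20 March 2032; the standard-time date in Galis Station, March 17, 2032, is inside that window, so Galis Station is at UTC+05:00.
00:30 UTC + 5h = 05:30 Galis Station.

05:30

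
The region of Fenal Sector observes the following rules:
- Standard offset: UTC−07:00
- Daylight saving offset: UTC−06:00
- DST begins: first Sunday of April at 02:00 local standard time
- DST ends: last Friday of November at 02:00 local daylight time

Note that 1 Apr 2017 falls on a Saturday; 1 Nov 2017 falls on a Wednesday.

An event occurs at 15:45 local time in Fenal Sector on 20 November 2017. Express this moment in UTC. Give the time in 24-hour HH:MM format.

21:45

1 April 2017 is a Saturday, so the first Sunday is April 2.
1 November 2017 is a Wednesday, so Fridays fall on 3, 10, 17, 24; the last is November 24.
20 November 2017 lies within the daylight-saving period (2 April – 24 November), so Fenal Sector is on daylight time, UTC−06:00.
15:45 local + 6h = 21:45 UTC.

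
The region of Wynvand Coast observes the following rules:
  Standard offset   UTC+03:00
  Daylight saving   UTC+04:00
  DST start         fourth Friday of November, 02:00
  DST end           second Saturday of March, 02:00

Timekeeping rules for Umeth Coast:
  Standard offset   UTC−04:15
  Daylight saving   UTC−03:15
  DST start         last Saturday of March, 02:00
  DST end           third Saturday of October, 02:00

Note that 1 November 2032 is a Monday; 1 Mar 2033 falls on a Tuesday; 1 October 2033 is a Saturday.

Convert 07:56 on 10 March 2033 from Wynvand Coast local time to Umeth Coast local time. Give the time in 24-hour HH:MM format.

1 November 2032 is a Monday, so the first Friday is November 5 and the fourth is November 26.
1 March 2033 is a Tuesday, so the first Saturday is March 5 and the second is March 12.
Daylight saving runs 26 November 2032 – 12 March 2033; 10 March 2033 is inside that window, so Wynvand Coast is at UTC+04:00.
07:56 Wynvand Coast − 4h = 03:56 UTC.
1 March 2033 is a Tuesday, so Saturdays fall on 5, 12, 19, 26; the last is March 26.
1 October 2033 is a Saturday, so the first Saturday is October 1 and the third is October 15.
At the standard offset (UTC−04:15), 03:56 UTC − 4h15m = 23:41 Umeth Coast standard time (rolling into the previous day, 9 March 2033).
The standard-time date in Umeth Coast, 9 March 2033, does not fall between 26 March and 15 October, so daylight saving is not in effect and Umeth Coast is at UTC−04:15.
03:56 UTC − 4h15m = 23:41 Umeth Coast (rolling into the previous day, 9 March 2033).

23:41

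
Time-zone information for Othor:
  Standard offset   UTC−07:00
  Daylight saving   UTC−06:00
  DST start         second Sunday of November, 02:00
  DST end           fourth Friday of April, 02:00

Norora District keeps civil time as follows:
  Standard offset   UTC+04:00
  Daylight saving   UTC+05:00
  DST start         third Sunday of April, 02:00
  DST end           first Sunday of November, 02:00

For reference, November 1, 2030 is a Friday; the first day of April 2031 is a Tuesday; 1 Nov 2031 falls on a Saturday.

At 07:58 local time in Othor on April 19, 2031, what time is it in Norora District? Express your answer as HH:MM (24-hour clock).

17:58

1 November 2030 is a Friday, so the first Sunday is November 3 and the second is November 10.
1 April 2031 is a Tuesday, so the first Friday is April 4 and the fourth is April 25.
April 19, 2031 falls between 10 November 2030 and 25 April 2031, so daylight saving is in effect and Othor is at UTC−06:00.
07:58 Othor + 6h = 13:58 UTC.
1 April 2031 is a Tuesday, so the first Sunday is April 6 and the third is April 20.
1 November 2031 is a Saturday, so the first Sunday is November 2.
At the standard offset (UTC+04:00), 13:58 UTC + 4h = 17:58 Norora District standard time.
The standard-time date in Norora District, April 19, 2031, does not fall between 20 April and 2 November, so daylight saving is not in effect and Norora District is at UTC+04:00.
13:58 UTC + 4h = 17:58 Norora District.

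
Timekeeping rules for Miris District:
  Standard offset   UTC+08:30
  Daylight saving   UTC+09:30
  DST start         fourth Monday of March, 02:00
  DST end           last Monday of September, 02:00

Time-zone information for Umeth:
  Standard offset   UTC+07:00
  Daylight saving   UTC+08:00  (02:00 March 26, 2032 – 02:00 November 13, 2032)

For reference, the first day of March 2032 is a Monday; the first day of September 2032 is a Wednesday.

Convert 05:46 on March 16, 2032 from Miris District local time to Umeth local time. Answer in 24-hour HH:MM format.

1 March 2032 is a Monday, so the first Monday is March 1 and the fourth is March 22.
1 September 2032 is a Wednesday, so Mondays fall on 6, 13, 20, 27; the last is September 27.
Daylight saving runs 22 March – 27 September; March 16, 2032 is outside that window, so Miris District is on standard time at UTC+08:30.
05:46 Miris District − 8h30m = 21:16 UTC (rolling into the previous day, 15 March 2032).
At the standard offset (UTC+07:00), 21:16 UTC + 7h = 04:16 Umeth standard time (rolling into the next day, 16 March 2032).
Daylight saving runs 26 March – 13 November; the standard-time date in Umeth, March 16, 2032, is outside that window, so Umeth is on standard time at UTC+07:00.
21:16 UTC + 7h = 04:16 Umeth (rolling into the next day, 16 March 2032).

04:16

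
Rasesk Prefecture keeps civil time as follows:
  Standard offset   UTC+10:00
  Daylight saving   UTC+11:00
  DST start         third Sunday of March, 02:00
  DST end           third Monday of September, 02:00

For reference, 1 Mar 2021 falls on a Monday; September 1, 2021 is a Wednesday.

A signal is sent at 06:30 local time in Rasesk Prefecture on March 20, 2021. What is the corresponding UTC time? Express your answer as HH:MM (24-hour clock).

1 March 2021 is a Monday, so the first Sunday is March 7 and the third is March 21.
1 September 2021 is a Wednesday, so the first Monday is September 6 and the third is September 20.
March 20, 2021 is outside the daylight-saving period (21 March – 20 September), so Rasesk Prefecture is on standard time, UTC+10:00.
06:30 local − 10h = 20:30 UTC (rolling into the previous day, 19 March 2021).

20:30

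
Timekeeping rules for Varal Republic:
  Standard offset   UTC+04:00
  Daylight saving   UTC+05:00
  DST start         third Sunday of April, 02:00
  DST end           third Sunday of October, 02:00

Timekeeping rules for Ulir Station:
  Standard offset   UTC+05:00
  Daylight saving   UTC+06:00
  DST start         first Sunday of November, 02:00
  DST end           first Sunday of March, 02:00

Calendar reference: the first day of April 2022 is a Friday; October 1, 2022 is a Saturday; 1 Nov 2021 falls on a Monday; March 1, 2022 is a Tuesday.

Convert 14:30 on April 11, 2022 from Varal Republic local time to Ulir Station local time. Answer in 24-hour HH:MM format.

1 April 2022 is a Friday, so the first Sunday is April 3 and the third is April 17.
1 October 2022 is a Saturday, so the first Sunday is October 2 and the third is October 16.
April 11, 2022 does not fall between 17 April and 16 October, so daylight saving is not in effect and Varal Republic is at UTC+04:00.
14:30 Varal Republic − 4h = 10:30 UTC.
1 November 2021 is a Monday, so the first Sunday is November 7.
1 March 2022 is a Tuesday, so the first Sunday is March 6.
At the standard offset (UTC+05:00), 10:30 UTC + 5h = 15:30 Ulir Station standard time.
The standard-time date in Ulir Station, April 11, 2022, is outside the daylight-saving period (7 November 2021 – 6 March 2022), so Ulir Station is on standard time, UTC+05:00.
10:30 UTC + 5h = 15:30 Ulir Station.

15:30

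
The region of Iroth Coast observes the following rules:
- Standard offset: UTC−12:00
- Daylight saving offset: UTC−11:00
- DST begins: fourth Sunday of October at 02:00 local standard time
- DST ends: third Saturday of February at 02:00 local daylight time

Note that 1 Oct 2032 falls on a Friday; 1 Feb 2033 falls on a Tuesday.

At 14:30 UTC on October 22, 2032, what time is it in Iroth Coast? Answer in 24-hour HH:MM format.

1 October 2032 is a Friday, so the first Sunday is October 3 and the fourth is October 24.
1 February 2033 is a Tuesday, so the first Saturday is February 5 and the third is February 19.
At the standard offset (UTC−12:00), 14:30 UTC − 12h = 02:30 Iroth Coast standard time.
Daylight saving runs 24 October 2032 – 19 February 2033; the standard-time date in Iroth Coast, October 22, 2032, is outside that window, so Iroth Coast is on standard time at UTC−12:00.
14:30 UTC − 12h = 02:30 local.

02:30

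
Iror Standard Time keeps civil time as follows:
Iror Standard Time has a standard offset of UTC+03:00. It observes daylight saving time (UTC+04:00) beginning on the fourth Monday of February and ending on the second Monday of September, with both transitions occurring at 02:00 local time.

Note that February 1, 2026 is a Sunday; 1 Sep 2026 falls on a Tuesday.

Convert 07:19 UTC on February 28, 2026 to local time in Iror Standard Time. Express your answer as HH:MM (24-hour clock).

1 February 2026 is a Sunday, so the first Monday is February 2 and the fourth is February 23.
1 September 2026 is a Tuesday, so the first Monday is September 7 and the second is September 14.
At the standard offset (UTC+03:00), 07:19 UTC + 3h = 10:19 Iror Standard Time standard time.
Daylight saving runs 23 February – 14 September; the standard-time date in Iror Standard Time, February 28, 2026, is inside that window, so Iror Standard Time is at UTC+04:00.
07:19 UTC + 4h = 11:19 local.

11:19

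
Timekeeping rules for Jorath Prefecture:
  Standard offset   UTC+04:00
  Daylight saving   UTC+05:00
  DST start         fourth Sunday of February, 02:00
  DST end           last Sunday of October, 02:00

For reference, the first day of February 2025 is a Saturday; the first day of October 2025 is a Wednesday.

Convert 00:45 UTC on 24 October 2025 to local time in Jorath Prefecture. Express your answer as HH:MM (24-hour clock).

1 February 2025 is a Saturday, so the first Sunday is February 2 and the fourth is February 23.
1 October 2025 is a Wednesday, so Sundays fall on 5, 12, 19, 26; the last is October 26.
At the standard offset (UTC+04:00), 00:45 UTC + 4h = 04:45 Jorath Prefecture standard time.
The standard-time date in Jorath Prefecture, 24 October 2025, lies within the daylight-saving period (23 February – 26 October), so Jorath Prefecture is on daylight time, UTC+05:00.
00:45 UTC + 5h = 05:45 local.

05:45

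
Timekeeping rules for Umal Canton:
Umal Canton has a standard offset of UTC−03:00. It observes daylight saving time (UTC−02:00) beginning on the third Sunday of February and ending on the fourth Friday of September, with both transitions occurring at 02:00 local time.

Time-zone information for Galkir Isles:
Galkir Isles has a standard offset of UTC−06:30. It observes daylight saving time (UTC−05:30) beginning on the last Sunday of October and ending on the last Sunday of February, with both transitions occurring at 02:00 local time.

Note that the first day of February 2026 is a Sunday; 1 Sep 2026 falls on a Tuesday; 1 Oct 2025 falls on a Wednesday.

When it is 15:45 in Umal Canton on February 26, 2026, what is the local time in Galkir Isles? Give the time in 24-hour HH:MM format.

1 February 2026 is a Sunday, so the first Sunday is February 1 and the third is February 15.
1 September 2026 is a Tuesday, so the first Friday is September 4 and the fourth is September 25.
February 26, 2026 lies within the daylight-saving period (15 February – 25 September), so Umal Canton is on daylight time, UTC−02:00.
15:45 Umal Canton + 2h = 17:45 UTC.
1 October 2025 is a Wednesday, so Sundays fall on 5, 12, 19, 26; the last is October 26.
1 February 2026 is a Sunday, so Sundays fall on 1, 8, 15, 22; the last is February 22.
At the standard offset (UTC−06:30), 17:45 UTC − 6h30m = 11:15 Galkir Isles standard time.
Daylight saving runs 26 October 2025 – 22 February 2026; the standard-time date in Galkir Isles, February 26, 2026, is outside that window, so Galkir Isles is on standard time at UTC−06:30.
17:45 UTC − 6h30m = 11:15 Galkir Isles.

11:15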